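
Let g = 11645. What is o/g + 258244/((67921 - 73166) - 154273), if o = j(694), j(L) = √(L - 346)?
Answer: -129122/79759 + 2*√87/11645 ≈ -1.6173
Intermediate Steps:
j(L) = √(-346 + L)
o = 2*√87 (o = √(-346 + 694) = √348 = 2*√87 ≈ 18.655)
o/g + 258244/((67921 - 73166) - 154273) = (2*√87)/11645 + 258244/((67921 - 73166) - 154273) = (2*√87)*(1/11645) + 258244/(-5245 - 154273) = 2*√87/11645 + 258244/(-159518) = 2*√87/11645 + 258244*(-1/159518) = 2*√87/11645 - 129122/79759 = -129122/79759 + 2*√87/11645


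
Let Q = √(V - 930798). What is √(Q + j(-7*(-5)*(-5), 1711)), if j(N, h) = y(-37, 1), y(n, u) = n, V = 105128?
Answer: √(-37 + I*√825670) ≈ 20.886 + 21.753*I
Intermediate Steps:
j(N, h) = -37
Q = I*√825670 (Q = √(105128 - 930798) = √(-825670) = I*√825670 ≈ 908.66*I)
√(Q + j(-7*(-5)*(-5), 1711)) = √(I*√825670 - 37) = √(-37 + I*√825670)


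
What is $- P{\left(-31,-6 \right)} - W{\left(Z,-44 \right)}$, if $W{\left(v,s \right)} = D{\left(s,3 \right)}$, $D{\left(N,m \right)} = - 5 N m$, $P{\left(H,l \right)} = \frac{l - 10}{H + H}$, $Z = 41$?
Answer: $- \frac{20468}{31} \approx -660.26$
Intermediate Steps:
$P{\left(H,l \right)} = \frac{-10 + l}{2 H}$
$D{\left(N,m \right)} = - 5 N m$
$W{\left(v,s \right)} = - 15 s$ ($W{\left(v,s \right)} = \left(-5\right) s 3 = - 15 s$)
$- P{\left(-31,-6 \right)} - W{\left(Z,-44 \right)} = - \frac{-10 - 6}{2 \left(-31\right)} - \left(-15\right) \left(-44\right) = - \frac{\left(-1\right) \left(-16\right)}{2 \cdot 31} - 660 = \left(-1\right) \frac{8}{31} - 660 = - \frac{8}{31} - 660 = - \frac{20468}{31}$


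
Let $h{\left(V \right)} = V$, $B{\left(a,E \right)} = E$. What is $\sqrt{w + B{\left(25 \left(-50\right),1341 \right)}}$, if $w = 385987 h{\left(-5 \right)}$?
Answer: $i \sqrt{1928594} \approx 1388.7 i$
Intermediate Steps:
$w = -1929935$ ($w = 385987 \left(-5\right) = -1929935$)
$\sqrt{w + B{\left(25 \left(-50\right),1341 \right)}} = \sqrt{-1929935 + 1341} = \sqrt{-1928594} = i \sqrt{1928594}$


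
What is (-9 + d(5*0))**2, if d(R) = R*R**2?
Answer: 81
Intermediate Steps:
d(R) = R**3
(-9 + d(5*0))**2 = (-9 + (5*0)**3)**2 = (-9 + 0**3)**2 = (-9 + 0)**2 = (-9)**2 = 81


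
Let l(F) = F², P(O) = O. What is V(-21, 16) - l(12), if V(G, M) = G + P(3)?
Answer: -162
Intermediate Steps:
V(G, M) = 3 + G (V(G, M) = G + 3 = 3 + G)
V(-21, 16) - l(12) = (3 - 21) - 1*12² = -18 - 1*144 = -18 - 144 = -162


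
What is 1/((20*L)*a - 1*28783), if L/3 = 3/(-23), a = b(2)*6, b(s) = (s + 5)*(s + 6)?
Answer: -23/722489 ≈ -3.1834e-5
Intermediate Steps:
b(s) = (5 + s)*(6 + s)
a = 336 (a = (30 + 2**2 + 11*2)*6 = (30 + 4 + 22)*6 = 56*6 = 336)
L = -9/23 (L = 3*(3/(-23)) = 3*(3*(-1/23)) = 3*(-3/23) = -9/23 ≈ -0.39130)
1/((20*L)*a - 1*28783) = 1/((20*(-9/23))*336 - 1*28783) = 1/(-180/23*336 - 28783) = 1/(-60480/23 - 28783) = 1/(-722489/23) = -23/722489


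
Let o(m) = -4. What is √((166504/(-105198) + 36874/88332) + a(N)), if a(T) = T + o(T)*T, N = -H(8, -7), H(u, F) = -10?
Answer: I*√2076431850081887946/258120826 ≈ 5.5826*I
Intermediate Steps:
N = 10 (N = -1*(-10) = 10)
a(T) = -3*T (a(T) = T - 4*T = -3*T)
√((166504/(-105198) + 36874/88332) + a(N)) = √((166504/(-105198) + 36874/88332) - 3*10) = √((166504*(-1/105198) + 36874*(1/88332)) - 30) = √((-83252/52599 + 18437/44166) - 30) = √(-300793341/258120826 - 30) = √(-8044418121/258120826) = I*√2076431850081887946/258120826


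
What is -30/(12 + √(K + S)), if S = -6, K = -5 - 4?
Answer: -120/53 + 10*I*√15/53 ≈ -2.2642 + 0.73075*I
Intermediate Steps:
K = -9
-30/(12 + √(K + S)) = -30/(12 + √(-9 - 6)) = -30/(12 + √(-15)) = -30/(12 + I*√15)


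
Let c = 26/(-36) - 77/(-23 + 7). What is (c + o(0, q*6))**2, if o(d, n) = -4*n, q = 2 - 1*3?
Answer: 16362025/20736 ≈ 789.06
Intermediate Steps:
q = -1 (q = 2 - 3 = -1)
c = 589/144 (c = 26*(-1/36) - 77/(-16) = -13/18 - 77*(-1/16) = -13/18 + 77/16 = 589/144 ≈ 4.0903)
(c + o(0, q*6))**2 = (589/144 - (-4)*6)**2 = (589/144 - 4*(-6))**2 = (589/144 + 24)**2 = (4045/144)**2 = 16362025/20736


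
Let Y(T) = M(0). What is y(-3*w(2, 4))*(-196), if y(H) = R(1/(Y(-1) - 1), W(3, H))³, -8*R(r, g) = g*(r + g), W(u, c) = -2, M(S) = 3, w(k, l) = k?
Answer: 1323/128 ≈ 10.336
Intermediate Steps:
Y(T) = 3
R(r, g) = -g*(g + r)/8 (R(r, g) = -g*(r + g)/8 = -g*(g + r)/8)
y(H) = -27/512 (y(H) = (-⅛*(-2)*(-2 + 1/(3 - 1)))³ = (-⅛*(-2)*(-2 + 1/2))³ = (-⅛*(-2)*(-2 + ½))³ = (-⅛*(-2)*(-3/2))³ = (-3/8)³ = -27/512)
y(-3*w(2, 4))*(-196) = -27/512*(-196) = 1323/128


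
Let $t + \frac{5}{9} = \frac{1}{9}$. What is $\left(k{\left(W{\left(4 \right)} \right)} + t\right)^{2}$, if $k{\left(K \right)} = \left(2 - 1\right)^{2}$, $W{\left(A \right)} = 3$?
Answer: $\frac{25}{81} \approx 0.30864$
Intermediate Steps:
$k{\left(K \right)} = 1$ ($k{\left(K \right)} = 1^{2} = 1$)
$t = - \frac{4}{9}$ ($t = - \frac{5}{9} + \frac{1}{9} = - \frac{4}{9} \approx -0.44444$)
$\left(k{\left(W{\left(4 \right)} \right)} + t\right)^{2} = \left(1 - \frac{4}{9}\right)^{2} = \left(\frac{5}{9}\right)^{2} = \frac{25}{81}$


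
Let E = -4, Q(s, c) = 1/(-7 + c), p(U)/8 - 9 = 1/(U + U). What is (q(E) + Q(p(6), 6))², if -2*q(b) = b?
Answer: 1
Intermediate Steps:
p(U) = 72 + 4/U (p(U) = 72 + 8/(U + U) = 72 + 8/((2*U)) = 72 + 8*(1/(2*U)) = 72 + 4/U)
q(b) = -b/2
(q(E) + Q(p(6), 6))² = (-½*(-4) + 1/(-7 + 6))² = (2 + 1/(-1))² = (2 - 1)² = 1² = 1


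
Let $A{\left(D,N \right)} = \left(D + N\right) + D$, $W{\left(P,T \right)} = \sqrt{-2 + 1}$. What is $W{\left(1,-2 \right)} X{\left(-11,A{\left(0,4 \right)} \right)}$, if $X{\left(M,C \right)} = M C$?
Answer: $- 44 i \approx - 44.0 i$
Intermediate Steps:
$W{\left(P,T \right)} = i$ ($W{\left(P,T \right)} = \sqrt{-1} = i$)
$A{\left(D,N \right)} = N + 2 D$
$X{\left(M,C \right)} = C M$
$W{\left(1,-2 \right)} X{\left(-11,A{\left(0,4 \right)} \right)} = i \left(4 + 2 \cdot 0\right) \left(-11\right) = i \left(4 + 0\right) \left(-11\right) = i 4 \left(-11\right) = i \left(-44\right) = - 44 i$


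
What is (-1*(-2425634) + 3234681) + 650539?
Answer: 6310854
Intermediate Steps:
(-1*(-2425634) + 3234681) + 650539 = (2425634 + 3234681) + 650539 = 5660315 + 650539 = 6310854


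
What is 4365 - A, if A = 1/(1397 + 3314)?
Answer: 20563514/4711 ≈ 4365.0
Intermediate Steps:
A = 1/4711 ≈ 0.00021227
4365 - A = 4365 - 1*1/4711 = 4365 - 1/4711 = 20563514/4711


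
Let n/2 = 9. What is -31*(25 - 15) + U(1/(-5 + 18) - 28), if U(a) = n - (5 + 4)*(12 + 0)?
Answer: -400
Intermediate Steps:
n = 18 (n = 2*9 = 18)
U(a) = -90 (U(a) = 18 - (5 + 4)*(12 + 0) = 18 - 9*12 = 18 - 1*108 = 18 - 108 = -90)
-31*(25 - 15) + U(1/(-5 + 18) - 28) = -31*(25 - 15) - 90 = -31*10 - 90 = -310 - 90 = -400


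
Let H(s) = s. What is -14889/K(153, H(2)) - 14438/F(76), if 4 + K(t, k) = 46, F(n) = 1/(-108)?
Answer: 3117899/2 ≈ 1.5590e+6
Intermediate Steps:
F(n) = -1/108
K(t, k) = 42 (K(t, k) = -4 + 46 = 42)
-14889/K(153, H(2)) - 14438/F(76) = -14889/42 - 14438/(-1/108) = -14889*1/42 - 14438*(-108) = -709/2 + 1559304 = 3117899/2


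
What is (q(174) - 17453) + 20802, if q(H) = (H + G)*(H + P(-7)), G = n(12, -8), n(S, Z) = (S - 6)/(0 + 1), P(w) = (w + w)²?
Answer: 69949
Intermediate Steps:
P(w) = 4*w² (P(w) = (2*w)² = 4*w²)
n(S, Z) = -6 + S (n(S, Z) = (-6 + S)/1 = (-6 + S)*1 = -6 + S)
G = 6 (G = -6 + 12 = 6)
q(H) = (6 + H)*(196 + H) (q(H) = (H + 6)*(H + 4*(-7)²) = (6 + H)*(H + 4*49) = (6 + H)*(H + 196) = (6 + H)*(196 + H))
(q(174) - 17453) + 20802 = ((1176 + 174² + 202*174) - 17453) + 20802 = ((1176 + 30276 + 35148) - 17453) + 20802 = (66600 - 17453) + 20802 = 49147 + 20802 = 69949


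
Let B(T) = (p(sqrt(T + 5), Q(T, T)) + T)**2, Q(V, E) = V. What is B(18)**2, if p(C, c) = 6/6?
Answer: 130321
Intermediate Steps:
p(C, c) = 1 (p(C, c) = 6*(1/6) = 1)
B(T) = (1 + T)**2
B(18)**2 = ((1 + 18)**2)**2 = (19**2)**2 = 361**2 = 130321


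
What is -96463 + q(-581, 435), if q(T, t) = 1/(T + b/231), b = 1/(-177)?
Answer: -2291512175011/23755348 ≈ -96463.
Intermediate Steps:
b = -1/177 ≈ -0.0056497
q(T, t) = 1/(-1/40887 + T) (q(T, t) = 1/(T - 1/177/231) = 1/(T - 1/177*1/231) = 1/(T - 1/40887) = 1/(-1/40887 + T))
-96463 + q(-581, 435) = -96463 + 40887/(-1 + 40887*(-581)) = -96463 + 40887/(-1 - 23755347) = -96463 + 40887/(-23755348) = -96463 + 40887*(-1/23755348) = -96463 - 40887/23755348 = -2291512175011/23755348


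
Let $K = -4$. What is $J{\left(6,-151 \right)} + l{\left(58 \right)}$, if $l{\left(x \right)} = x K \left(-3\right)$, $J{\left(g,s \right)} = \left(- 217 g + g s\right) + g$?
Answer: $-1506$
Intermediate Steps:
$J{\left(g,s \right)} = - 216 g + g s$
$l{\left(x \right)} = 12 x$ ($l{\left(x \right)} = x \left(-4\right) \left(-3\right) = - 4 x \left(-3\right) = 12 x$)
$J{\left(6,-151 \right)} + l{\left(58 \right)} = 6 \left(-216 - 151\right) + 12 \cdot 58 = 6 \left(-367\right) + 696 = -2202 + 696 = -1506$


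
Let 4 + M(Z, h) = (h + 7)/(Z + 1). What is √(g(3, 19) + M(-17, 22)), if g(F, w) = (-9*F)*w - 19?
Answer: I*√8605/4 ≈ 23.191*I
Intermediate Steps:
g(F, w) = -19 - 9*F*w (g(F, w) = -9*F*w - 19 = -19 - 9*F*w)
M(Z, h) = -4 + (7 + h)/(1 + Z) (M(Z, h) = -4 + (h + 7)/(Z + 1) = -4 + (7 + h)/(1 + Z))
√(g(3, 19) + M(-17, 22)) = √((-19 - 9*3*19) + (3 + 22 - 4*(-17))/(1 - 17)) = √((-19 - 513) + (3 + 22 + 68)/(-16)) = √(-532 - 1/16*93) = √(-532 - 93/16) = √(-8605/16) = I*√8605/4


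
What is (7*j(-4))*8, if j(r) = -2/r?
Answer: 28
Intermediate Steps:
(7*j(-4))*8 = (7*(-2/(-4)))*8 = (7*(-2*(-¼)))*8 = (7*(½))*8 = (7/2)*8 = 28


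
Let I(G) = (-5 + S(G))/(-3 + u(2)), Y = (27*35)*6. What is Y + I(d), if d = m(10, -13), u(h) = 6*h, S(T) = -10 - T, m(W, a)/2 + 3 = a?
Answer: 51047/9 ≈ 5671.9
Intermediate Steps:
m(W, a) = -6 + 2*a
Y = 5670 (Y = 945*6 = 5670)
d = -32 (d = -6 + 2*(-13) = -6 - 26 = -32)
I(G) = -5/3 - G/9 (I(G) = (-5 + (-10 - G))/(-3 + 6*2) = (-15 - G)/(-3 + 12) = (-15 - G)/9 = (-15 - G)*(⅑) = -5/3 - G/9)
Y + I(d) = 5670 + (-5/3 - ⅑*(-32)) = 5670 + (-5/3 + 32/9) = 5670 + 17/9 = 51047/9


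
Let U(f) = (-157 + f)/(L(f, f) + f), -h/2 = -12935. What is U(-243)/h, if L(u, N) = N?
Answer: 20/628641 ≈ 3.1815e-5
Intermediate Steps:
h = 25870 (h = -2*(-12935) = 25870)
U(f) = (-157 + f)/(2*f) (U(f) = (-157 + f)/(f + f) = (-157 + f)/((2*f)) = (-157 + f)*(1/(2*f)) = (-157 + f)/(2*f))
U(-243)/h = ((½)*(-157 - 243)/(-243))/25870 = ((½)*(-1/243)*(-400))*(1/25870) = (200/243)*(1/25870) = 20/628641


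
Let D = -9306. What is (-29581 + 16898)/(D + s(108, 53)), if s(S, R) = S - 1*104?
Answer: 12683/9302 ≈ 1.3635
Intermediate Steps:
s(S, R) = -104 + S (s(S, R) = S - 104 = -104 + S)
(-29581 + 16898)/(D + s(108, 53)) = (-29581 + 16898)/(-9306 + (-104 + 108)) = -12683/(-9306 + 4) = -12683/(-9302) = -12683*(-1/9302) = 12683/9302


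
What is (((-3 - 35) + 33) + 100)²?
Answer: 9025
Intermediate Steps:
(((-3 - 35) + 33) + 100)² = ((-38 + 33) + 100)² = (-5 + 100)² = 95² = 9025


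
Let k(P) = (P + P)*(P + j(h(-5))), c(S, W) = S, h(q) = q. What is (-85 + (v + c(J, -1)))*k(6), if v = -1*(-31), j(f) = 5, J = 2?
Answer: -6864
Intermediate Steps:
v = 31
k(P) = 2*P*(5 + P) (k(P) = (P + P)*(P + 5) = (2*P)*(5 + P) = 2*P*(5 + P))
(-85 + (v + c(J, -1)))*k(6) = (-85 + (31 + 2))*(2*6*(5 + 6)) = (-85 + 33)*(2*6*11) = -52*132 = -6864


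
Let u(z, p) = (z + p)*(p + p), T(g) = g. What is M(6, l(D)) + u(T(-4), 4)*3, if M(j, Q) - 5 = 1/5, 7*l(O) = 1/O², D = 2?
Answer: 26/5 ≈ 5.2000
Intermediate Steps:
u(z, p) = 2*p*(p + z) (u(z, p) = (p + z)*(2*p) = 2*p*(p + z))
l(O) = 1/(7*O²) (l(O) = (1/O²)/7 = 1/(7*O²))
M(j, Q) = 26/5 (M(j, Q) = 5 + 1/5 = 5 + ⅕ = 26/5)
M(6, l(D)) + u(T(-4), 4)*3 = 26/5 + (2*4*(4 - 4))*3 = 26/5 + (2*4*0)*3 = 26/5 + 0*3 = 26/5 + 0 = 26/5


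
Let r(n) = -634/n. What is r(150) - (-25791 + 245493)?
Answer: -16477967/75 ≈ -2.1971e+5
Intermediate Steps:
r(150) - (-25791 + 245493) = -634/150 - (-25791 + 245493) = -634*1/150 - 1*219702 = -317/75 - 219702 = -16477967/75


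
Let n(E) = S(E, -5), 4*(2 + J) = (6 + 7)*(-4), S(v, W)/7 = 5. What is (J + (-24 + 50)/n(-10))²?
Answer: 249001/1225 ≈ 203.27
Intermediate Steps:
S(v, W) = 35 (S(v, W) = 7*5 = 35)
J = -15 (J = -2 + ((6 + 7)*(-4))/4 = -2 + (13*(-4))/4 = -2 + (¼)*(-52) = -2 - 13 = -15)
n(E) = 35
(J + (-24 + 50)/n(-10))² = (-15 + (-24 + 50)/35)² = (-15 + 26*(1/35))² = (-15 + 26/35)² = (-499/35)² = 249001/1225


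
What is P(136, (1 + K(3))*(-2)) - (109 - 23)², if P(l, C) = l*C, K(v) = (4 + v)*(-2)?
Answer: -3860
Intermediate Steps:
K(v) = -8 - 2*v
P(l, C) = C*l
P(136, (1 + K(3))*(-2)) - (109 - 23)² = ((1 + (-8 - 2*3))*(-2))*136 - (109 - 23)² = ((1 + (-8 - 6))*(-2))*136 - 1*86² = ((1 - 14)*(-2))*136 - 1*7396 = -13*(-2)*136 - 7396 = 26*136 - 7396 = 3536 - 7396 = -3860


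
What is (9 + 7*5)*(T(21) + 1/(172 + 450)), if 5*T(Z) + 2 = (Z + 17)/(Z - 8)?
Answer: 165638/20215 ≈ 8.1938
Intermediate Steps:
T(Z) = -2/5 + (17 + Z)/(5*(-8 + Z)) (T(Z) = -2/5 + ((Z + 17)/(Z - 8))/5 = -2/5 + ((17 + Z)/(-8 + Z))/5 = -2/5 + (17 + Z)/(5*(-8 + Z)))
(9 + 7*5)*(T(21) + 1/(172 + 450)) = (9 + 7*5)*((33 - 1*21)/(5*(-8 + 21)) + 1/(172 + 450)) = (9 + 35)*((1/5)*(33 - 21)/13 + 1/622) = 44*((1/5)*(1/13)*12 + 1/622) = 44*(12/65 + 1/622) = 44*(7529/40430) = 165638/20215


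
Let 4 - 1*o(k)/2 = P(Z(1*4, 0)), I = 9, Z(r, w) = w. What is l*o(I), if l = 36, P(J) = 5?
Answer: -72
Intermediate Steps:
o(k) = -2 (o(k) = 8 - 2*5 = 8 - 10 = -2)
l*o(I) = 36*(-2) = -72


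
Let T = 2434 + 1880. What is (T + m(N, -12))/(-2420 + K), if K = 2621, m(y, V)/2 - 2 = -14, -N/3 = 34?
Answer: 1430/67 ≈ 21.343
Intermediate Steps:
N = -102 (N = -3*34 = -102)
T = 4314
m(y, V) = -24 (m(y, V) = 4 + 2*(-14) = 4 - 28 = -24)
(T + m(N, -12))/(-2420 + K) = (4314 - 24)/(-2420 + 2621) = 4290/201 = 4290*(1/201) = 1430/67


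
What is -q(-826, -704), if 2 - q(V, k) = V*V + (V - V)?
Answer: 682274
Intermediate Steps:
q(V, k) = 2 - V² (q(V, k) = 2 - (V*V + (V - V)) = 2 - (V² + 0) = 2 - V²)
-q(-826, -704) = -(2 - 1*(-826)²) = -(2 - 1*682276) = -(2 - 682276) = -1*(-682274) = 682274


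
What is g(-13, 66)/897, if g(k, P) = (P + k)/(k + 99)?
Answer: 53/77142 ≈ 0.00068705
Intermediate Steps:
g(k, P) = (P + k)/(99 + k)
g(-13, 66)/897 = ((66 - 13)/(99 - 13))/897 = (53/86)*(1/897) = 53/77142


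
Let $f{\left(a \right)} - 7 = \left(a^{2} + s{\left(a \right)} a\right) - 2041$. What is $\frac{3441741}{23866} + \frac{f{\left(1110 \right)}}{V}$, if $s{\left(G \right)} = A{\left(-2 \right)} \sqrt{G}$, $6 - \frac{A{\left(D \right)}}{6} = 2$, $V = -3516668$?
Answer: $\frac{1509262960479}{10491099811} - \frac{6660 \sqrt{1110}}{879167} \approx 143.61$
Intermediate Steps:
$A{\left(D \right)} = 24$ ($A{\left(D \right)} = 36 - 12 = 24$)
$s{\left(G \right)} = 24 \sqrt{G}$
$f{\left(a \right)} = -2034 + a^{2} + 24 a^{\frac{3}{2}}$ ($f{\left(a \right)} = 7 - \left(2041 - a^{2} - 24 \sqrt{a} a\right) = 7 - \left(2041 - a^{2} - 24 a^{\frac{3}{2}}\right) = 7 + \left(-2041 + a^{2} + 24 a^{\frac{3}{2}}\right) = -2034 + a^{2} + 24 a^{\frac{3}{2}}$)
$\frac{3441741}{23866} + \frac{f{\left(1110 \right)}}{V} = \frac{3441741}{23866} + \frac{-2034 + 1110^{2} + 24 \cdot 1110^{\frac{3}{2}}}{-3516668} = 3441741 \cdot \frac{1}{23866} + \left(-2034 + 1232100 + 24 \cdot 1110 \sqrt{1110}\right) \left(- \frac{1}{3516668}\right) = \frac{3441741}{23866} + \left(-2034 + 1232100 + 26640 \sqrt{1110}\right) \left(- \frac{1}{3516668}\right) = \frac{3441741}{23866} + \left(1230066 + 26640 \sqrt{1110}\right) \left(- \frac{1}{3516668}\right) = \frac{3441741}{23866} - \left(\frac{615033}{1758334} + \frac{6660 \sqrt{1110}}{879167}\right) = \frac{1509262960479}{10491099811} - \frac{6660 \sqrt{1110}}{879167}$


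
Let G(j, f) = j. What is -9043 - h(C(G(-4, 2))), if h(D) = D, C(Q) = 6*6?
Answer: -9079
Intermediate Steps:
C(Q) = 36
-9043 - h(C(G(-4, 2))) = -9043 - 1*36 = -9043 - 36 = -9079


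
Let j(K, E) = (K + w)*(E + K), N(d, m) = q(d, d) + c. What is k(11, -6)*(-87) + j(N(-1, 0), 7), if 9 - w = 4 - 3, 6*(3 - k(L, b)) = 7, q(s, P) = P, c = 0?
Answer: -235/2 ≈ -117.50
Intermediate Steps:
k(L, b) = 11/6 (k(L, b) = 3 - 1/6*7 = 3 - 7/6 = 11/6)
w = 8 (w = 9 - (4 - 3) = 9 - 1*1 = 9 - 1 = 8)
N(d, m) = d (N(d, m) = d + 0 = d)
j(K, E) = (8 + K)*(E + K) (j(K, E) = (K + 8)*(E + K) = (8 + K)*(E + K))
k(11, -6)*(-87) + j(N(-1, 0), 7) = (11/6)*(-87) + ((-1)**2 + 8*7 + 8*(-1) + 7*(-1)) = -319/2 + (1 + 56 - 8 - 7) = -319/2 + 42 = -235/2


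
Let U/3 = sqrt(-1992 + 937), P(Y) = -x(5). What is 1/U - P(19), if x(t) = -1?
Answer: -1 - I*sqrt(1055)/3165 ≈ -1.0 - 0.010262*I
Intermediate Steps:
P(Y) = 1 (P(Y) = -1*(-1) = 1)
U = 3*I*sqrt(1055) (U = 3*sqrt(-1992 + 937) = 3*sqrt(-1055) = 3*(I*sqrt(1055)) = 3*I*sqrt(1055) ≈ 97.442*I)
1/U - P(19) = 1/(3*I*sqrt(1055)) - 1*1 = -I*sqrt(1055)/3165 - 1 = -1 - I*sqrt(1055)/3165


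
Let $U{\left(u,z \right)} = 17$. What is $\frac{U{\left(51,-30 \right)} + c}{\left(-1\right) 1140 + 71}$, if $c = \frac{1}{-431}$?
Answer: $- \frac{7326}{460739} \approx -0.015901$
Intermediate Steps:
$c = - \frac{1}{431} \approx -0.0023202$
$\frac{U{\left(51,-30 \right)} + c}{\left(-1\right) 1140 + 71} = \frac{17 - \frac{1}{431}}{\left(-1\right) 1140 + 71} = \frac{7326}{431 \left(-1140 + 71\right)} = \frac{7326}{431 \left(-1069\right)} = \frac{7326}{431} \left(- \frac{1}{1069}\right) = - \frac{7326}{460739}$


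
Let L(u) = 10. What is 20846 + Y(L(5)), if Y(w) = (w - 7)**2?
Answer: 20855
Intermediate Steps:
Y(w) = (-7 + w)**2
20846 + Y(L(5)) = 20846 + (-7 + 10)**2 = 20846 + 3**2 = 20846 + 9 = 20855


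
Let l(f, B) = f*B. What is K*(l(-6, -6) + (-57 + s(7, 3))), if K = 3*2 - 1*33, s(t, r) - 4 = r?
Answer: 378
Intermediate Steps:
s(t, r) = 4 + r
l(f, B) = B*f
K = -27 (K = 6 - 33 = -27)
K*(l(-6, -6) + (-57 + s(7, 3))) = -27*(-6*(-6) + (-57 + (4 + 3))) = -27*(36 + (-57 + 7)) = -27*(36 - 50) = -27*(-14) = 378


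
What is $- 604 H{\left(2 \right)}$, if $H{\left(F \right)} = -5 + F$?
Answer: $1812$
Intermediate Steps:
$- 604 H{\left(2 \right)} = - 604 \left(-5 + 2\right) = \left(-604\right) \left(-3\right) = 1812$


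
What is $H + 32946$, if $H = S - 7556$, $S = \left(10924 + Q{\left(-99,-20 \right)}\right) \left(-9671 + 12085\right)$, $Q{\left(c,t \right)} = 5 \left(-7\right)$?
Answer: $26311436$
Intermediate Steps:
$Q{\left(c,t \right)} = -35$
$S = 26286046$ ($S = \left(10924 - 35\right) \left(-9671 + 12085\right) = 10889 \cdot 2414 = 26286046$)
$H = 26278490$ ($H = 26286046 - 7556 = 26278490$)
$H + 32946 = 26278490 + 32946 = 26311436$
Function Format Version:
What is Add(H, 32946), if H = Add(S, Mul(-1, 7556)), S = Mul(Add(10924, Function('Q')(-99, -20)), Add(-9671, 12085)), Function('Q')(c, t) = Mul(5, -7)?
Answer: 26311436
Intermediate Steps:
Function('Q')(c, t) = -35
S = 26286046 (S = Mul(Add(10924, -35), Add(-9671, 12085)) = Mul(10889, 2414) = 26286046)
H = 26278490 (H = Add(26286046, Mul(-1, 7556)) = Add(26286046, -7556) = 26278490)
Add(H, 32946) = Add(26278490, 32946) = 26311436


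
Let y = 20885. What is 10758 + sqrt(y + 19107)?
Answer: 10758 + 2*sqrt(9998) ≈ 10958.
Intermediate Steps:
10758 + sqrt(y + 19107) = 10758 + sqrt(20885 + 19107) = 10758 + sqrt(39992) = 10758 + 2*sqrt(9998)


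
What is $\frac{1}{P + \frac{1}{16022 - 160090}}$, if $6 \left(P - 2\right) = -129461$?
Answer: $- \frac{432204}{9324729269} \approx -4.635 \cdot 10^{-5}$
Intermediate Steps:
$P = - \frac{129449}{6}$ ($P = 2 + \frac{1}{6} \left(-129461\right) = 2 - \frac{129461}{6} = - \frac{129449}{6} \approx -21575.0$)
$\frac{1}{P + \frac{1}{16022 - 160090}} = \frac{1}{- \frac{129449}{6} + \frac{1}{16022 - 160090}} = \frac{1}{- \frac{129449}{6} + \frac{1}{-144068}} = \frac{1}{- \frac{129449}{6} - \frac{1}{144068}} = \frac{1}{- \frac{9324729269}{432204}} = - \frac{432204}{9324729269}$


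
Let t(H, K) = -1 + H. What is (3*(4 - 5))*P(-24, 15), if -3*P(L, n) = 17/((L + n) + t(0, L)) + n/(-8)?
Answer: -143/40 ≈ -3.5750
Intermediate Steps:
P(L, n) = -17/(3*(-1 + L + n)) + n/24 (P(L, n) = -(17/((L + n) + (-1 + 0)) + n/(-8))/3 = -(17/((L + n) - 1) + n*(-1/8))/3 = -(17/(-1 + L + n) - n/8)/3 = -17/(3*(-1 + L + n)) + n/24)
(3*(4 - 5))*P(-24, 15) = (3*(4 - 5))*((-136 + 15**2 - 1*15 - 24*15)/(24*(-1 - 24 + 15))) = (3*(-1))*((1/24)*(-136 + 225 - 15 - 360)/(-10)) = -(-1)*(-286)/(8*10) = -3*143/120 = -143/40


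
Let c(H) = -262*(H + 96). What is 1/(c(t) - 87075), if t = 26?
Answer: -1/119039 ≈ -8.4006e-6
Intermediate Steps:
c(H) = -25152 - 262*H (c(H) = -262*(96 + H) = -25152 - 262*H)
1/(c(t) - 87075) = 1/((-25152 - 262*26) - 87075) = 1/((-25152 - 6812) - 87075) = 1/(-31964 - 87075) = 1/(-119039) = -1/119039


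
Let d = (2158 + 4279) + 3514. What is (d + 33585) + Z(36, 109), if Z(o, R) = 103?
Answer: 43639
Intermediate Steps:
d = 9951 (d = 6437 + 3514 = 9951)
(d + 33585) + Z(36, 109) = (9951 + 33585) + 103 = 43536 + 103 = 43639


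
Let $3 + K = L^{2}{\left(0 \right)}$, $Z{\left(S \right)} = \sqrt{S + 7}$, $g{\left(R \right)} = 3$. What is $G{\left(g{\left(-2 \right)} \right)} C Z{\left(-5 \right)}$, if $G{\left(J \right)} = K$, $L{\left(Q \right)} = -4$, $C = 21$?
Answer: $273 \sqrt{2} \approx 386.08$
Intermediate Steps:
$Z{\left(S \right)} = \sqrt{7 + S}$
$K = 13$ ($K = -3 + \left(-4\right)^{2} = -3 + 16 = 13$)
$G{\left(J \right)} = 13$
$G{\left(g{\left(-2 \right)} \right)} C Z{\left(-5 \right)} = 13 \cdot 21 \sqrt{7 - 5} = 273 \sqrt{2}$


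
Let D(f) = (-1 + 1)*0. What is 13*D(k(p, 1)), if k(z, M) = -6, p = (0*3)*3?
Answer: 0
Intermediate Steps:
p = 0 (p = 0*3 = 0)
D(f) = 0 (D(f) = 0*0 = 0)
13*D(k(p, 1)) = 13*0 = 0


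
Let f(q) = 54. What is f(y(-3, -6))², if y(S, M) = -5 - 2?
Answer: 2916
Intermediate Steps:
y(S, M) = -7
f(y(-3, -6))² = 54² = 2916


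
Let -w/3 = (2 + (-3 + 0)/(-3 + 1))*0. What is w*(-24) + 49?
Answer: 49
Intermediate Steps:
w = 0 (w = -3*(2 + (-3 + 0)/(-3 + 1))*0 = -3*(2 - 3/(-2))*0 = -3*(2 - 3*(-1/2))*0 = -3*(2 + 3/2)*0 = -21*0/2 = -3*0 = 0)
w*(-24) + 49 = 0*(-24) + 49 = 0 + 49 = 49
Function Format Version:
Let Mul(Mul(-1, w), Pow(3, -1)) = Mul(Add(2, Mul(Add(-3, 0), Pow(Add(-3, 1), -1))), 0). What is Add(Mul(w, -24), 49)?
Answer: 49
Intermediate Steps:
w = 0 (w = Mul(-3, Mul(Add(2, Mul(Add(-3, 0), Pow(Add(-3, 1), -1))), 0)) = Mul(-3, Mul(Add(2, Mul(-3, Pow(-2, -1))), 0)) = Mul(-3, Mul(Add(2, Mul(-3, Rational(-1, 2))), 0)) = Mul(-3, Mul(Add(2, Rational(3, 2)), 0)) = Mul(-3, Mul(Rational(7, 2), 0)) = Mul(-3, 0) = 0)
Add(Mul(w, -24), 49) = Add(Mul(0, -24), 49) = Add(0, 49) = 49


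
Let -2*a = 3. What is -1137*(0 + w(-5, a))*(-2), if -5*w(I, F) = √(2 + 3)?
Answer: -2274*√5/5 ≈ -1017.0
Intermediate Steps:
a = -3/2 (a = -½*3 = -3/2 ≈ -1.5000)
w(I, F) = -√5/5 (w(I, F) = -√(2 + 3)/5 = -√5/5)
-1137*(0 + w(-5, a))*(-2) = -1137*(0 - √5/5)*(-2) = -1137*(-√5/5)*(-2) = -2274*√5/5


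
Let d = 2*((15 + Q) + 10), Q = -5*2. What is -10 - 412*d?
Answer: -12370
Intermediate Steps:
Q = -10
d = 30 (d = 2*((15 - 10) + 10) = 2*(5 + 10) = 2*15 = 30)
-10 - 412*d = -10 - 412*30 = -10 - 12360 = -12370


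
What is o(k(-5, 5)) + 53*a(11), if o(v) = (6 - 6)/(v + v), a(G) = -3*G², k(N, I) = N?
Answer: -19239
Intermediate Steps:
o(v) = 0 (o(v) = 0/((2*v)) = 0*(1/(2*v)) = 0)
o(k(-5, 5)) + 53*a(11) = 0 + 53*(-3*11²) = 0 + 53*(-3*121) = 0 + 53*(-363) = 0 - 19239 = -19239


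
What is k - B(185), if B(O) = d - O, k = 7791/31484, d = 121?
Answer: 2022767/31484 ≈ 64.247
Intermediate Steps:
k = 7791/31484 (k = 7791*(1/31484) = 7791/31484 ≈ 0.24746)
B(O) = 121 - O
k - B(185) = 7791/31484 - (121 - 1*185) = 7791/31484 - (121 - 185) = 7791/31484 - 1*(-64) = 7791/31484 + 64 = 2022767/31484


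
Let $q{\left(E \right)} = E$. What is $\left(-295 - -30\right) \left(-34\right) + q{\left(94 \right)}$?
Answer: $9104$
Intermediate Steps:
$\left(-295 - -30\right) \left(-34\right) + q{\left(94 \right)} = \left(-295 - -30\right) \left(-34\right) + 94 = \left(-295 + \left(-132 + 162\right)\right) \left(-34\right) + 94 = \left(-295 + 30\right) \left(-34\right) + 94 = \left(-265\right) \left(-34\right) + 94 = 9010 + 94 = 9104$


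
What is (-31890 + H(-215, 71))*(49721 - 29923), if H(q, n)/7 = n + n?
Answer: -611679008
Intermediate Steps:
H(q, n) = 14*n (H(q, n) = 7*(n + n) = 7*(2*n) = 14*n)
(-31890 + H(-215, 71))*(49721 - 29923) = (-31890 + 14*71)*(49721 - 29923) = (-31890 + 994)*19798 = -30896*19798 = -611679008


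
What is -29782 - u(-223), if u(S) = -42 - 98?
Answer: -29642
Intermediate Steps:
u(S) = -140
-29782 - u(-223) = -29782 - 1*(-140) = -29782 + 140 = -29642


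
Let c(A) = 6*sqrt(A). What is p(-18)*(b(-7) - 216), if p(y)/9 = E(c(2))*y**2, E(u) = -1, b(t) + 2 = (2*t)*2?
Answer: 717336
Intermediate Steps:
b(t) = -2 + 4*t (b(t) = -2 + (2*t)*2 = -2 + 4*t)
p(y) = -9*y**2 (p(y) = 9*(-y**2) = -9*y**2)
p(-18)*(b(-7) - 216) = (-9*(-18)**2)*((-2 + 4*(-7)) - 216) = (-9*324)*((-2 - 28) - 216) = -2916*(-30 - 216) = -2916*(-246) = 717336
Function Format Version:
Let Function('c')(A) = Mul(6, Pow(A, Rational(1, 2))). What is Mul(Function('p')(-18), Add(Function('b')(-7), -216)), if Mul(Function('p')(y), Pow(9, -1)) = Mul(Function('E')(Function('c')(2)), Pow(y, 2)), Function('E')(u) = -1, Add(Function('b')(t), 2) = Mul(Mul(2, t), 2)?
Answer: 717336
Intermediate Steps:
Function('b')(t) = Add(-2, Mul(4, t)) (Function('b')(t) = Add(-2, Mul(Mul(2, t), 2)) = Add(-2, Mul(4, t)))
Function('p')(y) = Mul(-9, Pow(y, 2)) (Function('p')(y) = Mul(9, Mul(-1, Pow(y, 2))) = Mul(-9, Pow(y, 2)))
Mul(Function('p')(-18), Add(Function('b')(-7), -216)) = Mul(Mul(-9, Pow(-18, 2)), Add(Add(-2, Mul(4, -7)), -216)) = Mul(Mul(-9, 324), Add(Add(-2, -28), -216)) = Mul(-2916, Add(-30, -216)) = Mul(-2916, -246) = 717336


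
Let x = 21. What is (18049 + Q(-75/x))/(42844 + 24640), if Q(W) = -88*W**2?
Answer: 829401/3306716 ≈ 0.25082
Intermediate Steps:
(18049 + Q(-75/x))/(42844 + 24640) = (18049 - 88*(-75/21)**2)/(42844 + 24640) = (18049 - 88*(-75*1/21)**2)/67484 = (18049 - 88*(-25/7)**2)*(1/67484) = (18049 - 88*625/49)*(1/67484) = (18049 - 55000/49)*(1/67484) = (829401/49)*(1/67484) = 829401/3306716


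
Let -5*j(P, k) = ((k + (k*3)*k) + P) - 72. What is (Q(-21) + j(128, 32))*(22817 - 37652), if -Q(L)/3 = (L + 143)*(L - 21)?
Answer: -218667900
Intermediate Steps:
Q(L) = -3*(-21 + L)*(143 + L) (Q(L) = -3*(L + 143)*(L - 21) = -3*(143 + L)*(-21 + L) = -3*(-21 + L)*(143 + L))
j(P, k) = 72/5 - 3*k**2/5 - P/5 - k/5 (j(P, k) = -(((k + (k*3)*k) + P) - 72)/5 = -(((k + (3*k)*k) + P) - 72)/5 = -(((k + 3*k**2) + P) - 72)/5 = -((P + k + 3*k**2) - 72)/5 = -(-72 + P + k + 3*k**2)/5 = 72/5 - 3*k**2/5 - P/5 - k/5)
(Q(-21) + j(128, 32))*(22817 - 37652) = ((9009 - 366*(-21) - 3*(-21)**2) + (72/5 - 3/5*32**2 - 1/5*128 - 1/5*32))*(22817 - 37652) = ((9009 + 7686 - 3*441) + (72/5 - 3/5*1024 - 128/5 - 32/5))*(-14835) = ((9009 + 7686 - 1323) + (72/5 - 3072/5 - 128/5 - 32/5))*(-14835) = (15372 - 632)*(-14835) = 14740*(-14835) = -218667900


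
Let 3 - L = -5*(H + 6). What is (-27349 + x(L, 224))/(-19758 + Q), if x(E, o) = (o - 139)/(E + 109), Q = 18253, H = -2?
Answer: 3609983/198660 ≈ 18.172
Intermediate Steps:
L = 23 (L = 3 - (-5)*(-2 + 6) = 3 - (-5)*4 = 3 - 1*(-20) = 3 + 20 = 23)
x(E, o) = (-139 + o)/(109 + E)
(-27349 + x(L, 224))/(-19758 + Q) = (-27349 + (-139 + 224)/(109 + 23))/(-19758 + 18253) = (-27349 + 85/132)/(-1505) = (-27349 + (1/132)*85)*(-1/1505) = (-27349 + 85/132)*(-1/1505) = -3609983/132*(-1/1505) = 3609983/198660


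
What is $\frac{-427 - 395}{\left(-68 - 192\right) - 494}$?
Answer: $\frac{411}{377} \approx 1.0902$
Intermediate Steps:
$\frac{-427 - 395}{\left(-68 - 192\right) - 494} = - \frac{822}{-260 - 494} = - \frac{822}{-754} = \left(-822\right) \left(- \frac{1}{754}\right) = \frac{411}{377}$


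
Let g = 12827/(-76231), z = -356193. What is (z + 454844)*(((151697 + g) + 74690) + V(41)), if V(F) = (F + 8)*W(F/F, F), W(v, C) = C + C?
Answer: 1732705249307928/76231 ≈ 2.2730e+10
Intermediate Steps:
g = -12827/76231 (g = 12827*(-1/76231) = -12827/76231 ≈ -0.16826)
W(v, C) = 2*C
V(F) = 2*F*(8 + F) (V(F) = (F + 8)*(2*F) = (8 + F)*(2*F) = 2*F*(8 + F))
(z + 454844)*(((151697 + g) + 74690) + V(41)) = (-356193 + 454844)*(((151697 - 12827/76231) + 74690) + 2*41*(8 + 41)) = 98651*((11564001180/76231 + 74690) + 2*41*49) = 98651*(17257694570/76231 + 4018) = 98651*(17563990728/76231) = 1732705249307928/76231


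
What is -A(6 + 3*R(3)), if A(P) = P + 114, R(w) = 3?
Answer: -129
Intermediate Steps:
A(P) = 114 + P
-A(6 + 3*R(3)) = -(114 + (6 + 3*3)) = -(114 + (6 + 9)) = -(114 + 15) = -1*129 = -129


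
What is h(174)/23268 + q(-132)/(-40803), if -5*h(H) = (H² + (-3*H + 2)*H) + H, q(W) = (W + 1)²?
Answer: 2156635/22604862 ≈ 0.095406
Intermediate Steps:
q(W) = (1 + W)²
h(H) = -H/5 - H²/5 - H*(2 - 3*H)/5 (h(H) = -((H² + (-3*H + 2)*H) + H)/5 = -((H² + (2 - 3*H)*H) + H)/5 = -((H² + H*(2 - 3*H)) + H)/5 = -(H + H² + H*(2 - 3*H))/5 = -H/5 - H²/5 - H*(2 - 3*H)/5)
h(174)/23268 + q(-132)/(-40803) = ((⅕)*174*(-3 + 2*174))/23268 + (1 - 132)²/(-40803) = ((⅕)*174*(-3 + 348))*(1/23268) + (-131)²*(-1/40803) = ((⅕)*174*345)*(1/23268) + 17161*(-1/40803) = 12006*(1/23268) - 17161/40803 = 2001/3878 - 17161/40803 = 2156635/22604862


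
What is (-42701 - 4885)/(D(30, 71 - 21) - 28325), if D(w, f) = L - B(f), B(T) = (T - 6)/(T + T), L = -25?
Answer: 1189650/708761 ≈ 1.6785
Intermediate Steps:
B(T) = (-6 + T)/(2*T) (B(T) = (-6 + T)/((2*T)) = (-6 + T)*(1/(2*T)) = (-6 + T)/(2*T))
D(w, f) = -25 - (-6 + f)/(2*f)
(-42701 - 4885)/(D(30, 71 - 21) - 28325) = (-42701 - 4885)/((-51/2 + 3/(71 - 21)) - 28325) = -47586/((-51/2 + 3/50) - 28325) = -47586/(-636/25 - 28325) = -47586/(-708761/25) = -47586*(-25/708761) = 1189650/708761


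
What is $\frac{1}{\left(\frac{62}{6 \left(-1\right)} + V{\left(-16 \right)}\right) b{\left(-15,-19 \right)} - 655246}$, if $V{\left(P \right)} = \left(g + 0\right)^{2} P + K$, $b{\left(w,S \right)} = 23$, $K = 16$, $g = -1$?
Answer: $- \frac{3}{1966451} \approx -1.5256 \cdot 10^{-6}$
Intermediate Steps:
$V{\left(P \right)} = 16 + P$ ($V{\left(P \right)} = \left(-1 + 0\right)^{2} P + 16 = \left(-1\right)^{2} P + 16 = 1 P + 16 = P + 16 = 16 + P$)
$\frac{1}{\left(\frac{62}{6 \left(-1\right)} + V{\left(-16 \right)}\right) b{\left(-15,-19 \right)} - 655246} = \frac{1}{\left(\frac{62}{6 \left(-1\right)} + \left(16 - 16\right)\right) 23 - 655246} = \frac{1}{\left(\frac{62}{-6} + 0\right) 23 - 655246} = \frac{1}{\left(62 \left(- \frac{1}{6}\right) + 0\right) 23 - 655246} = \frac{1}{\left(- \frac{31}{3} + 0\right) 23 - 655246} = \frac{1}{\left(- \frac{31}{3}\right) 23 - 655246} = \frac{1}{- \frac{713}{3} - 655246} = \frac{1}{- \frac{1966451}{3}} = - \frac{3}{1966451}$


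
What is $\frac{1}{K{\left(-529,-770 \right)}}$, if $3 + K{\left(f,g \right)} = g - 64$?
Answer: $- \frac{1}{837} \approx -0.0011947$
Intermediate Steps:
$K{\left(f,g \right)} = -67 + g$ ($K{\left(f,g \right)} = -3 + \left(g - 64\right) = -3 + \left(-64 + g\right) = -67 + g$)
$\frac{1}{K{\left(-529,-770 \right)}} = \frac{1}{-67 - 770} = \frac{1}{-837} = - \frac{1}{837}$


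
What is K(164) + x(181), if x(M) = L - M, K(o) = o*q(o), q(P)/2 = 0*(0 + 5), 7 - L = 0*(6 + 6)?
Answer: -174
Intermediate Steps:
L = 7 (L = 7 - 0*(6 + 6) = 7 - 0*12 = 7 - 1*0 = 7 + 0 = 7)
q(P) = 0 (q(P) = 2*(0*(0 + 5)) = 2*(0*5) = 2*0 = 0)
K(o) = 0 (K(o) = o*0 = 0)
x(M) = 7 - M
K(164) + x(181) = 0 + (7 - 1*181) = 0 + (7 - 181) = 0 - 174 = -174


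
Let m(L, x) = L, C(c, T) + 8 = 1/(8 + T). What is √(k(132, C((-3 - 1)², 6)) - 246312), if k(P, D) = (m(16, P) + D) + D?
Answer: I*√12069281/7 ≈ 496.3*I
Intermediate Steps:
C(c, T) = -8 + 1/(8 + T)
k(P, D) = 16 + 2*D (k(P, D) = (16 + D) + D = 16 + 2*D)
√(k(132, C((-3 - 1)², 6)) - 246312) = √((16 + 2*((-63 - 8*6)/(8 + 6))) - 246312) = √((16 + 2*((-63 - 48)/14)) - 246312) = √((16 + 2*((1/14)*(-111))) - 246312) = √((16 + 2*(-111/14)) - 246312) = √((16 - 111/7) - 246312) = √(⅐ - 246312) = √(-1724183/7) = I*√12069281/7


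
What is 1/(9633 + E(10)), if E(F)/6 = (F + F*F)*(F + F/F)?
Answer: 1/16893 ≈ 5.9196e-5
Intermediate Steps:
E(F) = 6*(1 + F)*(F + F²) (E(F) = 6*((F + F*F)*(F + F/F)) = 6*((F + F²)*(F + 1)) = 6*((F + F²)*(1 + F)) = 6*((1 + F)*(F + F²)) = 6*(1 + F)*(F + F²))
1/(9633 + E(10)) = 1/(9633 + 6*10*(1 + 10)²) = 1/(9633 + 6*10*11²) = 1/(9633 + 6*10*121) = 1/(9633 + 7260) = 1/16893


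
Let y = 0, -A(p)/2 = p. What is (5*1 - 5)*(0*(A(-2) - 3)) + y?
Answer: 0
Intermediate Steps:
A(p) = -2*p
(5*1 - 5)*(0*(A(-2) - 3)) + y = (5*1 - 5)*(0*(-2*(-2) - 3)) + 0 = (5 - 5)*(0*(4 - 3)) + 0 = 0*(0*1) + 0 = 0*0 + 0 = 0 + 0 = 0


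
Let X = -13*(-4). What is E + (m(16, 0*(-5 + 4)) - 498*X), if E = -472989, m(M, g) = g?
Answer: -498885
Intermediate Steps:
X = 52
E + (m(16, 0*(-5 + 4)) - 498*X) = -472989 + (0*(-5 + 4) - 498*52) = -472989 + (0*(-1) - 25896) = -472989 + (0 - 25896) = -472989 - 25896 = -498885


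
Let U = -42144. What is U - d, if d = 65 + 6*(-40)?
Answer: -41969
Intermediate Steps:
d = -175 (d = 65 - 240 = -175)
U - d = -42144 - 1*(-175) = -42144 + 175 = -41969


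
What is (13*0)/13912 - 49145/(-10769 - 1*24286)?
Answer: 9829/7011 ≈ 1.4019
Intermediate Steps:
(13*0)/13912 - 49145/(-10769 - 1*24286) = 0*(1/13912) - 49145/(-10769 - 24286) = 0 - 49145/(-35055) = 0 - 49145*(-1/35055) = 0 + 9829/7011 = 9829/7011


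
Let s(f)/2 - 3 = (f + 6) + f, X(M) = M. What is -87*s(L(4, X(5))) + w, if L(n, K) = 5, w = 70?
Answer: -3236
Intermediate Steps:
s(f) = 18 + 4*f (s(f) = 6 + 2*((f + 6) + f) = 6 + 2*((6 + f) + f) = 6 + 2*(6 + 2*f) = 6 + (12 + 4*f) = 18 + 4*f)
-87*s(L(4, X(5))) + w = -87*(18 + 4*5) + 70 = -87*(18 + 20) + 70 = -87*38 + 70 = -3306 + 70 = -3236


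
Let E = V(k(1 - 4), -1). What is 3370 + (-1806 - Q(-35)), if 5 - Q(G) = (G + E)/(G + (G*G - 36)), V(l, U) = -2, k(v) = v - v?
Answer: 1799049/1154 ≈ 1559.0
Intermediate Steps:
k(v) = 0
E = -2
Q(G) = 5 - (-2 + G)/(-36 + G + G**2) (Q(G) = 5 - (G - 2)/(G + (G*G - 36)) = 5 - (-2 + G)/(G + (G**2 - 36)) = 5 - (-2 + G)/(G + (-36 + G**2)) = 5 - (-2 + G)/(-36 + G + G**2))
3370 + (-1806 - Q(-35)) = 3370 + (-1806 - (-178 + 4*(-35) + 5*(-35)**2)/(-36 - 35 + (-35)**2)) = 3370 + (-1806 - (-178 - 140 + 5*1225)/(-36 - 35 + 1225)) = 3370 + (-1806 - (-178 - 140 + 6125)/1154) = 3370 + (-1806 - 5807/1154) = 3370 - 2089931/1154 = 1799049/1154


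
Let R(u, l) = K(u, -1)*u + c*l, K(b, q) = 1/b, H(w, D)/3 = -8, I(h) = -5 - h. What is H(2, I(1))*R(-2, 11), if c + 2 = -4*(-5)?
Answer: -4776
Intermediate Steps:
H(w, D) = -24 (H(w, D) = 3*(-8) = -24)
c = 18 (c = -2 - 4*(-5) = -2 + 20 = 18)
R(u, l) = 1 + 18*l (R(u, l) = u/u + 18*l = 1 + 18*l)
H(2, I(1))*R(-2, 11) = -24*(1 + 18*11) = -24*(1 + 198) = -24*199 = -4776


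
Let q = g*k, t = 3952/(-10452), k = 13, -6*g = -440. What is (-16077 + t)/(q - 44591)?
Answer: 3231553/8771171 ≈ 0.36843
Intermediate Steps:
g = 220/3 (g = -⅙*(-440) = 220/3 ≈ 73.333)
t = -76/201 (t = 3952*(-1/10452) = -76/201 ≈ -0.37811)
q = 2860/3 (q = (220/3)*13 = 2860/3 ≈ 953.33)
(-16077 + t)/(q - 44591) = (-16077 - 76/201)/(2860/3 - 44591) = -3231553/(201*(-130913/3)) = -3231553/201*(-3/130913) = 3231553/8771171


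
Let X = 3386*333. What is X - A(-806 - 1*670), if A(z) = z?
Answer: 1129014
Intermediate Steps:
X = 1127538
X - A(-806 - 1*670) = 1127538 - (-806 - 1*670) = 1127538 - (-806 - 670) = 1127538 - 1*(-1476) = 1127538 + 1476 = 1129014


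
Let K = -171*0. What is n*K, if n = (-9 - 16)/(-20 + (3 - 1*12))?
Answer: 0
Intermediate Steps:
K = 0
n = 25/29 (n = -25/(-20 + (3 - 12)) = -25/(-20 - 9) = -25/(-29) = -25*(-1/29) = 25/29 ≈ 0.86207)
n*K = (25/29)*0 = 0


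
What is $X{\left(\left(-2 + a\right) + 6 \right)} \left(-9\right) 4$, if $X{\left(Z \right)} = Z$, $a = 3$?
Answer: $-252$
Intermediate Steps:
$X{\left(\left(-2 + a\right) + 6 \right)} \left(-9\right) 4 = \left(\left(-2 + 3\right) + 6\right) \left(-9\right) 4 = \left(1 + 6\right) \left(-9\right) 4 = 7 \left(-9\right) 4 = \left(-63\right) 4 = -252$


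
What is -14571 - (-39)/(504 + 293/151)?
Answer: -1113174798/76397 ≈ -14571.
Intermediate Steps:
-14571 - (-39)/(504 + 293/151) = -14571 - (-39)/76397/151 = -14571 - 151*(-39)/76397 = -14571 - 1*(-5889/76397) = -14571 + 5889/76397 = -1113174798/76397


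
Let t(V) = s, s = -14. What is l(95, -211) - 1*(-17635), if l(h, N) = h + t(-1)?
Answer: 17716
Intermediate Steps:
t(V) = -14
l(h, N) = -14 + h (l(h, N) = h - 14 = -14 + h)
l(95, -211) - 1*(-17635) = (-14 + 95) - 1*(-17635) = 81 + 17635 = 17716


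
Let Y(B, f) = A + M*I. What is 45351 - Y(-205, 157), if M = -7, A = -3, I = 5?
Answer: 45389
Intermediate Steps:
Y(B, f) = -38 (Y(B, f) = -3 - 7*5 = -3 - 35 = -38)
45351 - Y(-205, 157) = 45351 - 1*(-38) = 45351 + 38 = 45389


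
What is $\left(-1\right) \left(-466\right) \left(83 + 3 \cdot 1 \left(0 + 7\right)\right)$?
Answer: $48464$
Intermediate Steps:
$\left(-1\right) \left(-466\right) \left(83 + 3 \cdot 1 \left(0 + 7\right)\right) = 466 \left(83 + 3 \cdot 7\right) = 466 \left(83 + 21\right) = 466 \cdot 104 = 48464$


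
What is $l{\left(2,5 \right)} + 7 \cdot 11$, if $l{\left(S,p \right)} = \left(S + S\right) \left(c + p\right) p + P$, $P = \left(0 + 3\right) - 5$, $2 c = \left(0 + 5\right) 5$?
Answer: $425$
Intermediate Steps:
$c = \frac{25}{2}$ ($c = \frac{\left(0 + 5\right) 5}{2} = \frac{5 \cdot 5}{2} = \frac{1}{2} \cdot 25 = \frac{25}{2} \approx 12.5$)
$P = -2$ ($P = 3 - 5 = -2$)
$l{\left(S,p \right)} = -2 + 2 S p \left(\frac{25}{2} + p\right)$ ($l{\left(S,p \right)} = \left(S + S\right) \left(\frac{25}{2} + p\right) p - 2 = 2 S \left(\frac{25}{2} + p\right) p - 2 = 2 S p \left(\frac{25}{2} + p\right) - 2 = -2 + 2 S p \left(\frac{25}{2} + p\right)$)
$l{\left(2,5 \right)} + 7 \cdot 11 = \left(-2 + 2 \cdot 2 \cdot 5^{2} + 25 \cdot 2 \cdot 5\right) + 7 \cdot 11 = \left(-2 + 2 \cdot 2 \cdot 25 + 250\right) + 77 = \left(-2 + 100 + 250\right) + 77 = 348 + 77 = 425$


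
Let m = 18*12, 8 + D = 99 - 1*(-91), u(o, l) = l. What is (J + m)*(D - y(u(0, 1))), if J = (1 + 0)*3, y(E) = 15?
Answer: 36573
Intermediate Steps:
D = 182 (D = -8 + (99 - 1*(-91)) = -8 + (99 + 91) = -8 + 190 = 182)
m = 216
J = 3 (J = 1*3 = 3)
(J + m)*(D - y(u(0, 1))) = (3 + 216)*(182 - 1*15) = 219*(182 - 15) = 219*167 = 36573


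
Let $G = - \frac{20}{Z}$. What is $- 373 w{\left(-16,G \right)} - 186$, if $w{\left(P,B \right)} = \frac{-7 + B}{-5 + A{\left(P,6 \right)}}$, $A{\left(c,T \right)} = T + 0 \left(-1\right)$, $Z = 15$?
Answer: $\frac{8767}{3} \approx 2922.3$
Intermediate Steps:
$A{\left(c,T \right)} = T$ ($A{\left(c,T \right)} = T + 0 = T$)
$G = - \frac{4}{3}$ ($G = - \frac{20}{15} = \left(-20\right) \frac{1}{15} = - \frac{4}{3} \approx -1.3333$)
$w{\left(P,B \right)} = -7 + B$ ($w{\left(P,B \right)} = \frac{-7 + B}{-5 + 6} = \frac{-7 + B}{1} = \left(-7 + B\right) 1 = -7 + B$)
$- 373 w{\left(-16,G \right)} - 186 = - 373 \left(-7 - \frac{4}{3}\right) - 186 = \left(-373\right) \left(- \frac{25}{3}\right) - 186 = \frac{9325}{3} - 186 = \frac{8767}{3}$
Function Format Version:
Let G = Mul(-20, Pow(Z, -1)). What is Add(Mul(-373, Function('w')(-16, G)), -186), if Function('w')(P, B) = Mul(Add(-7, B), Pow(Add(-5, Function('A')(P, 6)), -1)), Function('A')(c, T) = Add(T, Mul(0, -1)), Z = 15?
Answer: Rational(8767, 3) ≈ 2922.3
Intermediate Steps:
Function('A')(c, T) = T (Function('A')(c, T) = Add(T, 0) = T)
G = Rational(-4, 3) (G = Mul(-20, Pow(15, -1)) = Mul(-20, Rational(1, 15)) = Rational(-4, 3) ≈ -1.3333)
Function('w')(P, B) = Add(-7, B) (Function('w')(P, B) = Mul(Add(-7, B), Pow(Add(-5, 6), -1)) = Mul(Add(-7, B), Pow(1, -1)) = Mul(Add(-7, B), 1) = Add(-7, B))
Add(Mul(-373, Function('w')(-16, G)), -186) = Add(Mul(-373, Add(-7, Rational(-4, 3))), -186) = Add(Mul(-373, Rational(-25, 3)), -186) = Add(Rational(9325, 3), -186) = Rational(8767, 3)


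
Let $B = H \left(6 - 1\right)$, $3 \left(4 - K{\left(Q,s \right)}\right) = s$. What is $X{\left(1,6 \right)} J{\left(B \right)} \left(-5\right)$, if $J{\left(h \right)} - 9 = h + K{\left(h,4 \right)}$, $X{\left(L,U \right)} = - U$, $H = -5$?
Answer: $-400$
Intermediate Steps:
$K{\left(Q,s \right)} = 4 - \frac{s}{3}$
$B = -25$ ($B = - 5 \left(6 - 1\right) = \left(-5\right) 5 = -25$)
$J{\left(h \right)} = \frac{35}{3} + h$ ($J{\left(h \right)} = 9 + \left(h + \left(4 - \frac{4}{3}\right)\right) = 9 + \left(h + \frac{8}{3}\right) = 9 + \left(\frac{8}{3} + h\right) = \frac{35}{3} + h$)
$X{\left(1,6 \right)} J{\left(B \right)} \left(-5\right) = \left(-1\right) 6 \left(\frac{35}{3} - 25\right) \left(-5\right) = \left(-6\right) \left(- \frac{40}{3}\right) \left(-5\right) = 80 \left(-5\right) = -400$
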